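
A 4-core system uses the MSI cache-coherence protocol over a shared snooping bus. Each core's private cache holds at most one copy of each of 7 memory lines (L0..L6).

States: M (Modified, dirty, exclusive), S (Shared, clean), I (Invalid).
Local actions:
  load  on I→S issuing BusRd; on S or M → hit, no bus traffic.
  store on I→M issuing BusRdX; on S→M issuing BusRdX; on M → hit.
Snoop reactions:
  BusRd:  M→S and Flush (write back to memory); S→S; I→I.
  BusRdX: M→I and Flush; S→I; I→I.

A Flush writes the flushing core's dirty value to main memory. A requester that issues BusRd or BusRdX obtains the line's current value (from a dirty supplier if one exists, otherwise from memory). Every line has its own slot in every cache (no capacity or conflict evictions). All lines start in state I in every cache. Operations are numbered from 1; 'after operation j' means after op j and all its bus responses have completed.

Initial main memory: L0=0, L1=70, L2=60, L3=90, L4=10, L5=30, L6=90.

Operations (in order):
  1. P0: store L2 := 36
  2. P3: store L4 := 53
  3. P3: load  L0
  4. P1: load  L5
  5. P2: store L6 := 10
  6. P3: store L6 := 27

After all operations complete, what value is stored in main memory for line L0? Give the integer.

memory[L0] = 0

[1] P0: store L2 := 36 | P0:M(36), P1:I, P2:I, P3:I | bus: BusRdX
[2] P3: store L4 := 53 | P0:I, P1:I, P2:I, P3:M(53) | bus: BusRdX
[3] P3: load  L0 | P0:I, P1:I, P2:I, P3:S(0) | bus: BusRd
[4] P1: load  L5 | P0:I, P1:S(30), P2:I, P3:I | bus: BusRd
[5] P2: store L6 := 10 | P0:I, P1:I, P2:M(10), P3:I | bus: BusRdX
[6] P3: store L6 := 27 | P0:I, P1:I, P2:I, P3:M(27) | bus: BusRdX,Flush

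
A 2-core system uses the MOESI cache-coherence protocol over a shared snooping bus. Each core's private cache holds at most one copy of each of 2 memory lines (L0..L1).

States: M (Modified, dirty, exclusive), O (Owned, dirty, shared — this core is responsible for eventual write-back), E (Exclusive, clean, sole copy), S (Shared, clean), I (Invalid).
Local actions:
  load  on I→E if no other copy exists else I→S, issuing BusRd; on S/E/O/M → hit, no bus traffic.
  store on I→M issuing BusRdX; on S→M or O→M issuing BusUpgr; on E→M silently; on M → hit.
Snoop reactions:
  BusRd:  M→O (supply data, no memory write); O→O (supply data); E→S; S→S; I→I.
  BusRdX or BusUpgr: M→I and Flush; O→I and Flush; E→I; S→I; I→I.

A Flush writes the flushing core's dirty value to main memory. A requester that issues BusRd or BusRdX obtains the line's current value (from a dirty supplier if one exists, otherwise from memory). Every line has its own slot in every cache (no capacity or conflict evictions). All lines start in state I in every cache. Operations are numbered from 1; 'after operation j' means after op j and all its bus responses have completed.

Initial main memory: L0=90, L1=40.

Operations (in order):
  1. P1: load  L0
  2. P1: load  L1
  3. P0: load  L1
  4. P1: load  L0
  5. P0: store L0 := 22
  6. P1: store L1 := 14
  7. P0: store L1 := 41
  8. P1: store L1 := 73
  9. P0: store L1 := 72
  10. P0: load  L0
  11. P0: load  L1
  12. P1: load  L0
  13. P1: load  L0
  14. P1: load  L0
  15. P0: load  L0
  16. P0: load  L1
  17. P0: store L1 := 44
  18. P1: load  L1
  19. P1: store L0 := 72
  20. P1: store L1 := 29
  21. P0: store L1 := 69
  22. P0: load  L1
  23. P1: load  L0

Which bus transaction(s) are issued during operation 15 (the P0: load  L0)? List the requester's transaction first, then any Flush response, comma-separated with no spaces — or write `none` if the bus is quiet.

1. P1: load  L0  bus=[BusRd]  L0: P0=I P1=E  mem[L0]=90
2. P1: load  L1  bus=[BusRd]  L1: P0=I P1=E  mem[L1]=40
3. P0: load  L1  bus=[BusRd]  L1: P0=S P1=S  mem[L1]=40
4. P1: load  L0  bus=[-]  L0: P0=I P1=E  mem[L0]=90
5. P0: store L0 := 22  bus=[BusRdX]  L0: P0=M P1=I  mem[L0]=90
6. P1: store L1 := 14  bus=[BusUpgr]  L1: P0=I P1=M  mem[L1]=40
7. P0: store L1 := 41  bus=[BusRdX,Flush]  L1: P0=M P1=I  mem[L1]=14
8. P1: store L1 := 73  bus=[BusRdX,Flush]  L1: P0=I P1=M  mem[L1]=41
9. P0: store L1 := 72  bus=[BusRdX,Flush]  L1: P0=M P1=I  mem[L1]=73
10. P0: load  L0  bus=[-]  L0: P0=M P1=I  mem[L0]=90
11. P0: load  L1  bus=[-]  L1: P0=M P1=I  mem[L1]=73
12. P1: load  L0  bus=[BusRd]  L0: P0=O P1=S  mem[L0]=90
13. P1: load  L0  bus=[-]  L0: P0=O P1=S  mem[L0]=90
14. P1: load  L0  bus=[-]  L0: P0=O P1=S  mem[L0]=90
15. P0: load  L0  bus=[-]  L0: P0=O P1=S  mem[L0]=90
16. P0: load  L1  bus=[-]  L1: P0=M P1=I  mem[L1]=73
17. P0: store L1 := 44  bus=[-]  L1: P0=M P1=I  mem[L1]=73
18. P1: load  L1  bus=[BusRd]  L1: P0=O P1=S  mem[L1]=73
19. P1: store L0 := 72  bus=[BusUpgr,Flush]  L0: P0=I P1=M  mem[L0]=22
20. P1: store L1 := 29  bus=[BusUpgr,Flush]  L1: P0=I P1=M  mem[L1]=44
21. P0: store L1 := 69  bus=[BusRdX,Flush]  L1: P0=M P1=I  mem[L1]=29
22. P0: load  L1  bus=[-]  L1: P0=M P1=I  mem[L1]=29
23. P1: load  L0  bus=[-]  L0: P0=I P1=M  mem[L0]=22

bus = none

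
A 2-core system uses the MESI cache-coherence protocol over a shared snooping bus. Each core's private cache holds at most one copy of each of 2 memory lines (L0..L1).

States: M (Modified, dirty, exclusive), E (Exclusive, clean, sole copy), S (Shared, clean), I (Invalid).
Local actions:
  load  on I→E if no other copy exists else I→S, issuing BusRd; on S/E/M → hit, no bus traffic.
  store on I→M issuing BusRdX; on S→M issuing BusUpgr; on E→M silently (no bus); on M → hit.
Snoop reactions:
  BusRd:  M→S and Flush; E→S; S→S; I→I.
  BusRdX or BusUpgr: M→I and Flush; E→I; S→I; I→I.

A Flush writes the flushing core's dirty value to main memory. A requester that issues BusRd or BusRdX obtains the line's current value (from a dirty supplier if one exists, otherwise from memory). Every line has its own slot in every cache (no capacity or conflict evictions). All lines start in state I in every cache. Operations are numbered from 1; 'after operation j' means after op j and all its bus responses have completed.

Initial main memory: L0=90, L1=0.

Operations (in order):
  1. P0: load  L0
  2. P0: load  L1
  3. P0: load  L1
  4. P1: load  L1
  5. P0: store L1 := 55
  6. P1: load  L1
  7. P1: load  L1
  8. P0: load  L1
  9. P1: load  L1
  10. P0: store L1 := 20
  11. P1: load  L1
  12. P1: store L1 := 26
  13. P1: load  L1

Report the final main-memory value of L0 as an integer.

[1] P0: load  L0 | P0:E(90), P1:I | bus: BusRd
[2] P0: load  L1 | P0:E(0), P1:I | bus: BusRd
[3] P0: load  L1 | P0:E(0), P1:I | bus: none
[4] P1: load  L1 | P0:S(0), P1:S(0) | bus: BusRd
[5] P0: store L1 := 55 | P0:M(55), P1:I | bus: BusUpgr
[6] P1: load  L1 | P0:S(55), P1:S(55) | bus: BusRd,Flush
[7] P1: load  L1 | P0:S(55), P1:S(55) | bus: none
[8] P0: load  L1 | P0:S(55), P1:S(55) | bus: none
[9] P1: load  L1 | P0:S(55), P1:S(55) | bus: none
[10] P0: store L1 := 20 | P0:M(20), P1:I | bus: BusUpgr
[11] P1: load  L1 | P0:S(20), P1:S(20) | bus: BusRd,Flush
[12] P1: store L1 := 26 | P0:I, P1:M(26) | bus: BusUpgr
[13] P1: load  L1 | P0:I, P1:M(26) | bus: none

memory[L0] = 90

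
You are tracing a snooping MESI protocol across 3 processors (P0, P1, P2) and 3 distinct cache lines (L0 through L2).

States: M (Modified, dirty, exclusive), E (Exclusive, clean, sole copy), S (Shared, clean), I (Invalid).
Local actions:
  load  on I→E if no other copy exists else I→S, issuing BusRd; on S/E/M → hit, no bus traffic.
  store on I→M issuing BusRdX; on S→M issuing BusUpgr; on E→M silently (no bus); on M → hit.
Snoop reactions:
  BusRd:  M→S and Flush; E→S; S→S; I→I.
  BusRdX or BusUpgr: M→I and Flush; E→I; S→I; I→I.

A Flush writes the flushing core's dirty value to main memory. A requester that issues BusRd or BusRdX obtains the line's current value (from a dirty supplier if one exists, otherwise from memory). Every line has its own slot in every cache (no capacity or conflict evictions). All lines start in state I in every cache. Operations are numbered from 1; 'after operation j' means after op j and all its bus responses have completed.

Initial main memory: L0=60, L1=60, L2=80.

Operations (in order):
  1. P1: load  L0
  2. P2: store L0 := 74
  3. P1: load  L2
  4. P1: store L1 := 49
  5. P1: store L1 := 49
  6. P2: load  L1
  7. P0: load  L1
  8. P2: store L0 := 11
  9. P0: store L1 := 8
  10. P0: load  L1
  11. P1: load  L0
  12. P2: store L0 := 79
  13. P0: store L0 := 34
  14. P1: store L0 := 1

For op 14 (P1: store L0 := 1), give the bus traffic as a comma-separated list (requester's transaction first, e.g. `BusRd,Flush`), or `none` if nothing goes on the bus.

bus = BusRdX,Flush

[1] P1: load  L0 | P0:I, P1:E(60), P2:I | bus: BusRd
[2] P2: store L0 := 74 | P0:I, P1:I, P2:M(74) | bus: BusRdX
[3] P1: load  L2 | P0:I, P1:E(80), P2:I | bus: BusRd
[4] P1: store L1 := 49 | P0:I, P1:M(49), P2:I | bus: BusRdX
[5] P1: store L1 := 49 | P0:I, P1:M(49), P2:I | bus: none
[6] P2: load  L1 | P0:I, P1:S(49), P2:S(49) | bus: BusRd,Flush
[7] P0: load  L1 | P0:S(49), P1:S(49), P2:S(49) | bus: BusRd
[8] P2: store L0 := 11 | P0:I, P1:I, P2:M(11) | bus: none
[9] P0: store L1 := 8 | P0:M(8), P1:I, P2:I | bus: BusUpgr
[10] P0: load  L1 | P0:M(8), P1:I, P2:I | bus: none
[11] P1: load  L0 | P0:I, P1:S(11), P2:S(11) | bus: BusRd,Flush
[12] P2: store L0 := 79 | P0:I, P1:I, P2:M(79) | bus: BusUpgr
[13] P0: store L0 := 34 | P0:M(34), P1:I, P2:I | bus: BusRdX,Flush
[14] P1: store L0 := 1 | P0:I, P1:M(1), P2:I | bus: BusRdX,Flush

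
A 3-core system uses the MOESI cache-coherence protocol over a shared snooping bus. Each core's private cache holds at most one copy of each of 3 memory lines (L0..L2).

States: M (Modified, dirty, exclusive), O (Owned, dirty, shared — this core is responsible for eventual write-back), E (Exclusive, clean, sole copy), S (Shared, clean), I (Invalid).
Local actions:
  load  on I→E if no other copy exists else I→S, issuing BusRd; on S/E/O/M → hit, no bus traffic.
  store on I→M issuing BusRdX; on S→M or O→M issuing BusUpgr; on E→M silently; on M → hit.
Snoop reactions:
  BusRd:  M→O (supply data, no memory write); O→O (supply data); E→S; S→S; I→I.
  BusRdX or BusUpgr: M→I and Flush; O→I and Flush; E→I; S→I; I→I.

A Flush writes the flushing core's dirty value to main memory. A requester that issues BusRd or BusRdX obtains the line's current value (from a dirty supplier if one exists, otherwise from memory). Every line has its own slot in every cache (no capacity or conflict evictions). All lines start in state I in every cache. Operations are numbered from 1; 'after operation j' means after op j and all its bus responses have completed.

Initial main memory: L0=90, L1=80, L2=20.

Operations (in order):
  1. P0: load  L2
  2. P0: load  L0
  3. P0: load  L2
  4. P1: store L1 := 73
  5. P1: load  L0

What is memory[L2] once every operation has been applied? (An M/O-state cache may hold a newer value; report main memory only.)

memory[L2] = 20

[1] P0: load  L2 | P0:E(20), P1:I, P2:I | bus: BusRd
[2] P0: load  L0 | P0:E(90), P1:I, P2:I | bus: BusRd
[3] P0: load  L2 | P0:E(20), P1:I, P2:I | bus: none
[4] P1: store L1 := 73 | P0:I, P1:M(73), P2:I | bus: BusRdX
[5] P1: load  L0 | P0:S(90), P1:S(90), P2:I | bus: BusRd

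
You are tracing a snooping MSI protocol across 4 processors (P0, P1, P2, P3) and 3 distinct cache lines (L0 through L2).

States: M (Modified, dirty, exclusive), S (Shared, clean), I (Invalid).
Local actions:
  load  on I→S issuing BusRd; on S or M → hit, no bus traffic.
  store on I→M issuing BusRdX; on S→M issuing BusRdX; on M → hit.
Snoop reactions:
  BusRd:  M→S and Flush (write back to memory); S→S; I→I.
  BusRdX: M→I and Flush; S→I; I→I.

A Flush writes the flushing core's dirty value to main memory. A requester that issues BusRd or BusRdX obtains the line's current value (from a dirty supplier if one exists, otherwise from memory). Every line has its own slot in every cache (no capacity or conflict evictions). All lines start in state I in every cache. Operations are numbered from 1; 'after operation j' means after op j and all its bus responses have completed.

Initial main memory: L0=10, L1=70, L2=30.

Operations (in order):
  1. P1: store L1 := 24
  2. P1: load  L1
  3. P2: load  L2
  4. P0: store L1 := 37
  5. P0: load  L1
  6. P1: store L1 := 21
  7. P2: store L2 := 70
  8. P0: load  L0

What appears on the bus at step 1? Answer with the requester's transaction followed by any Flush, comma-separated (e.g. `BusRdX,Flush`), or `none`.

bus = BusRdX

  op1 P1: store L1 := 24 → I/M/I/I on L1; bus BusRdX; mem=70
  op2 P1: load  L1 → I/M/I/I on L1; bus (none); mem=70
  op3 P2: load  L2 → I/I/S/I on L2; bus BusRd; mem=30
  op4 P0: store L1 := 37 → M/I/I/I on L1; bus BusRdX Flush; mem=24
  op5 P0: load  L1 → M/I/I/I on L1; bus (none); mem=24
  op6 P1: store L1 := 21 → I/M/I/I on L1; bus BusRdX Flush; mem=37
  op7 P2: store L2 := 70 → I/I/M/I on L2; bus BusRdX; mem=30
  op8 P0: load  L0 → S/I/I/I on L0; bus BusRd; mem=10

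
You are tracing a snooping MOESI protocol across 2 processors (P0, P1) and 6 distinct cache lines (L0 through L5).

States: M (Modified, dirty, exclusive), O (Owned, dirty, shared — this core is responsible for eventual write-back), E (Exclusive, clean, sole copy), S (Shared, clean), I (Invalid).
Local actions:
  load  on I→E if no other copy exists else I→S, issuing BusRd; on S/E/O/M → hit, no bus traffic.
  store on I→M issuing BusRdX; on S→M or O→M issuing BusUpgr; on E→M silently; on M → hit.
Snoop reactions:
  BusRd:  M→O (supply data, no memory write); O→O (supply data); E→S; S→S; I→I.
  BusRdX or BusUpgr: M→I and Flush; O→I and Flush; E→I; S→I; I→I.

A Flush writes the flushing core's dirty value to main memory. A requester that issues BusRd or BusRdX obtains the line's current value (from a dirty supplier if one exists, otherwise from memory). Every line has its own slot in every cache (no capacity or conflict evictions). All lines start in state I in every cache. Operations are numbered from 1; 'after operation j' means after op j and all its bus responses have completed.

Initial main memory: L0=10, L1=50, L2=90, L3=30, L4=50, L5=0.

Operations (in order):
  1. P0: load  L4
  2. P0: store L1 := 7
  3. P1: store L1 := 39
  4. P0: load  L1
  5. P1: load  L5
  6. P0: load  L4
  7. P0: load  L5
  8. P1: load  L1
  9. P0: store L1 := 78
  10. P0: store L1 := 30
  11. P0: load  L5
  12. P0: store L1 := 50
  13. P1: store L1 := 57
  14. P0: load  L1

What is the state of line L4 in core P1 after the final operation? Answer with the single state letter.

state = I

1. P0: load  L4  bus=[BusRd]  L4: P0=E P1=I  mem[L4]=50
2. P0: store L1 := 7  bus=[BusRdX]  L1: P0=M P1=I  mem[L1]=50
3. P1: store L1 := 39  bus=[BusRdX,Flush]  L1: P0=I P1=M  mem[L1]=7
4. P0: load  L1  bus=[BusRd]  L1: P0=S P1=O  mem[L1]=7
5. P1: load  L5  bus=[BusRd]  L5: P0=I P1=E  mem[L5]=0
6. P0: load  L4  bus=[-]  L4: P0=E P1=I  mem[L4]=50
7. P0: load  L5  bus=[BusRd]  L5: P0=S P1=S  mem[L5]=0
8. P1: load  L1  bus=[-]  L1: P0=S P1=O  mem[L1]=7
9. P0: store L1 := 78  bus=[BusUpgr,Flush]  L1: P0=M P1=I  mem[L1]=39
10. P0: store L1 := 30  bus=[-]  L1: P0=M P1=I  mem[L1]=39
11. P0: load  L5  bus=[-]  L5: P0=S P1=S  mem[L5]=0
12. P0: store L1 := 50  bus=[-]  L1: P0=M P1=I  mem[L1]=39
13. P1: store L1 := 57  bus=[BusRdX,Flush]  L1: P0=I P1=M  mem[L1]=50
14. P0: load  L1  bus=[BusRd]  L1: P0=S P1=O  mem[L1]=50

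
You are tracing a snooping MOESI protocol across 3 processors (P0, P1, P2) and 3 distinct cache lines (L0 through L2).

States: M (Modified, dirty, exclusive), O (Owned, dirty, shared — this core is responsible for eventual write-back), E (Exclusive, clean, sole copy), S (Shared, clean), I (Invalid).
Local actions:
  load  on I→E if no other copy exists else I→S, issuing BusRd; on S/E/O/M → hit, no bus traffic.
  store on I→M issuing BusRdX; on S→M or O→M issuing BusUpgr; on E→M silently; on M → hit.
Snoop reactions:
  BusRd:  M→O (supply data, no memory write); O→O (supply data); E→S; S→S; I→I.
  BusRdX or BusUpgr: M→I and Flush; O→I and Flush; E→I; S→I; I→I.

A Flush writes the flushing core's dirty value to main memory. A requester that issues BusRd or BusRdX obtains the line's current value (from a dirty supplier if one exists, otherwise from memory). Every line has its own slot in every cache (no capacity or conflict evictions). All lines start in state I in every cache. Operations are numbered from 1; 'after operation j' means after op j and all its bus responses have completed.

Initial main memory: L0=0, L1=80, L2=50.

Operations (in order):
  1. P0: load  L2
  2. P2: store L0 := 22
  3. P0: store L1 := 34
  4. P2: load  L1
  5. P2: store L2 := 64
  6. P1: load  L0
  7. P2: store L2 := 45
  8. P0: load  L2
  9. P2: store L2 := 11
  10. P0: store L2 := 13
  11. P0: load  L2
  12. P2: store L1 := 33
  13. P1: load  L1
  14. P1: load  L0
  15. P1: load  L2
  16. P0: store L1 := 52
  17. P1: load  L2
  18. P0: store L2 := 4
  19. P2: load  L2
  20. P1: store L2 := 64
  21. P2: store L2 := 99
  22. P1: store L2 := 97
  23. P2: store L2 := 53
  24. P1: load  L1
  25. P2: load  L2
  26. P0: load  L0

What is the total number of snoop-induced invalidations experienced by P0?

invalidations = 4

step 1: P0: load  L2  ⟶  EII  (L2)  txn=BusRd  M[L2]=50
step 2: P2: store L0 := 22  ⟶  IIM  (L0)  txn=BusRdX  M[L0]=0
step 3: P0: store L1 := 34  ⟶  MII  (L1)  txn=BusRdX  M[L1]=80
step 4: P2: load  L1  ⟶  OIS  (L1)  txn=BusRd  M[L1]=80
step 5: P2: store L2 := 64  ⟶  IIM  (L2)  txn=BusRdX  M[L2]=50
step 6: P1: load  L0  ⟶  ISO  (L0)  txn=BusRd  M[L0]=0
step 7: P2: store L2 := 45  ⟶  IIM  (L2)  txn=∅  M[L2]=50
step 8: P0: load  L2  ⟶  SIO  (L2)  txn=BusRd  M[L2]=50
step 9: P2: store L2 := 11  ⟶  IIM  (L2)  txn=BusUpgr  M[L2]=50
step 10: P0: store L2 := 13  ⟶  MII  (L2)  txn=BusRdX+Flush  M[L2]=11
step 11: P0: load  L2  ⟶  MII  (L2)  txn=∅  M[L2]=11
step 12: P2: store L1 := 33  ⟶  IIM  (L1)  txn=BusUpgr+Flush  M[L1]=34
step 13: P1: load  L1  ⟶  ISO  (L1)  txn=BusRd  M[L1]=34
step 14: P1: load  L0  ⟶  ISO  (L0)  txn=∅  M[L0]=0
step 15: P1: load  L2  ⟶  OSI  (L2)  txn=BusRd  M[L2]=11
step 16: P0: store L1 := 52  ⟶  MII  (L1)  txn=BusRdX+Flush  M[L1]=33
step 17: P1: load  L2  ⟶  OSI  (L2)  txn=∅  M[L2]=11
step 18: P0: store L2 := 4  ⟶  MII  (L2)  txn=BusUpgr  M[L2]=11
step 19: P2: load  L2  ⟶  OIS  (L2)  txn=BusRd  M[L2]=11
step 20: P1: store L2 := 64  ⟶  IMI  (L2)  txn=BusRdX+Flush  M[L2]=4
step 21: P2: store L2 := 99  ⟶  IIM  (L2)  txn=BusRdX+Flush  M[L2]=64
step 22: P1: store L2 := 97  ⟶  IMI  (L2)  txn=BusRdX+Flush  M[L2]=99
step 23: P2: store L2 := 53  ⟶  IIM  (L2)  txn=BusRdX+Flush  M[L2]=97
step 24: P1: load  L1  ⟶  OSI  (L1)  txn=BusRd  M[L1]=33
step 25: P2: load  L2  ⟶  IIM  (L2)  txn=∅  M[L2]=97
step 26: P0: load  L0  ⟶  SSO  (L0)  txn=BusRd  M[L0]=0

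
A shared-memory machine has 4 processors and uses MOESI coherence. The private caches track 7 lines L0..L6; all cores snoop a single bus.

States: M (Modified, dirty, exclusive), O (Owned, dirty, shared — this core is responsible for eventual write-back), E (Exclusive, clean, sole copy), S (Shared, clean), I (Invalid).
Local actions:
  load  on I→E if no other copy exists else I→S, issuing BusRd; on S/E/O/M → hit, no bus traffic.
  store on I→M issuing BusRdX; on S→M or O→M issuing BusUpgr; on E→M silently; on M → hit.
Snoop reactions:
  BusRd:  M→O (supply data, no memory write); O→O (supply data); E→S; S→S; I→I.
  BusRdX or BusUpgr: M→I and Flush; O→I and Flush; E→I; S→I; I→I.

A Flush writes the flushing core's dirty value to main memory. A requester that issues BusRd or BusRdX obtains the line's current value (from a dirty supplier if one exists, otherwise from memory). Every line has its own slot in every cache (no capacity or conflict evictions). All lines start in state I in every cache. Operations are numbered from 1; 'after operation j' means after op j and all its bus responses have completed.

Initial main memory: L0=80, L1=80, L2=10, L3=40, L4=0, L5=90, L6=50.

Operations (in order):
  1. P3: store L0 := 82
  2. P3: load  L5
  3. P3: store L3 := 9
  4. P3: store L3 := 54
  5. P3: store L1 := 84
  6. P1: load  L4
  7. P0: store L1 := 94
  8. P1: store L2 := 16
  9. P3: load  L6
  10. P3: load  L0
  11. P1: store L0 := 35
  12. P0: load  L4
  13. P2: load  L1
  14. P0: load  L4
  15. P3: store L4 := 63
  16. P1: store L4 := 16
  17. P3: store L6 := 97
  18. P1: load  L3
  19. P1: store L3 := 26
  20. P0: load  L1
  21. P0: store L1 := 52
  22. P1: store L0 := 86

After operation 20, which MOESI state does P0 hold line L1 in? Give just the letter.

state = O

1. P3: store L0 := 82  bus=[BusRdX]  L0: P0=I P1=I P2=I P3=M  mem[L0]=80
2. P3: load  L5  bus=[BusRd]  L5: P0=I P1=I P2=I P3=E  mem[L5]=90
3. P3: store L3 := 9  bus=[BusRdX]  L3: P0=I P1=I P2=I P3=M  mem[L3]=40
4. P3: store L3 := 54  bus=[-]  L3: P0=I P1=I P2=I P3=M  mem[L3]=40
5. P3: store L1 := 84  bus=[BusRdX]  L1: P0=I P1=I P2=I P3=M  mem[L1]=80
6. P1: load  L4  bus=[BusRd]  L4: P0=I P1=E P2=I P3=I  mem[L4]=0
7. P0: store L1 := 94  bus=[BusRdX,Flush]  L1: P0=M P1=I P2=I P3=I  mem[L1]=84
8. P1: store L2 := 16  bus=[BusRdX]  L2: P0=I P1=M P2=I P3=I  mem[L2]=10
9. P3: load  L6  bus=[BusRd]  L6: P0=I P1=I P2=I P3=E  mem[L6]=50
10. P3: load  L0  bus=[-]  L0: P0=I P1=I P2=I P3=M  mem[L0]=80
11. P1: store L0 := 35  bus=[BusRdX,Flush]  L0: P0=I P1=M P2=I P3=I  mem[L0]=82
12. P0: load  L4  bus=[BusRd]  L4: P0=S P1=S P2=I P3=I  mem[L4]=0
13. P2: load  L1  bus=[BusRd]  L1: P0=O P1=I P2=S P3=I  mem[L1]=84
14. P0: load  L4  bus=[-]  L4: P0=S P1=S P2=I P3=I  mem[L4]=0
15. P3: store L4 := 63  bus=[BusRdX]  L4: P0=I P1=I P2=I P3=M  mem[L4]=0
16. P1: store L4 := 16  bus=[BusRdX,Flush]  L4: P0=I P1=M P2=I P3=I  mem[L4]=63
17. P3: store L6 := 97  bus=[-]  L6: P0=I P1=I P2=I P3=M  mem[L6]=50
18. P1: load  L3  bus=[BusRd]  L3: P0=I P1=S P2=I P3=O  mem[L3]=40
19. P1: store L3 := 26  bus=[BusUpgr,Flush]  L3: P0=I P1=M P2=I P3=I  mem[L3]=54
20. P0: load  L1  bus=[-]  L1: P0=O P1=I P2=S P3=I  mem[L1]=84
21. P0: store L1 := 52  bus=[BusUpgr]  L1: P0=M P1=I P2=I P3=I  mem[L1]=84
22. P1: store L0 := 86  bus=[-]  L0: P0=I P1=M P2=I P3=I  mem[L0]=82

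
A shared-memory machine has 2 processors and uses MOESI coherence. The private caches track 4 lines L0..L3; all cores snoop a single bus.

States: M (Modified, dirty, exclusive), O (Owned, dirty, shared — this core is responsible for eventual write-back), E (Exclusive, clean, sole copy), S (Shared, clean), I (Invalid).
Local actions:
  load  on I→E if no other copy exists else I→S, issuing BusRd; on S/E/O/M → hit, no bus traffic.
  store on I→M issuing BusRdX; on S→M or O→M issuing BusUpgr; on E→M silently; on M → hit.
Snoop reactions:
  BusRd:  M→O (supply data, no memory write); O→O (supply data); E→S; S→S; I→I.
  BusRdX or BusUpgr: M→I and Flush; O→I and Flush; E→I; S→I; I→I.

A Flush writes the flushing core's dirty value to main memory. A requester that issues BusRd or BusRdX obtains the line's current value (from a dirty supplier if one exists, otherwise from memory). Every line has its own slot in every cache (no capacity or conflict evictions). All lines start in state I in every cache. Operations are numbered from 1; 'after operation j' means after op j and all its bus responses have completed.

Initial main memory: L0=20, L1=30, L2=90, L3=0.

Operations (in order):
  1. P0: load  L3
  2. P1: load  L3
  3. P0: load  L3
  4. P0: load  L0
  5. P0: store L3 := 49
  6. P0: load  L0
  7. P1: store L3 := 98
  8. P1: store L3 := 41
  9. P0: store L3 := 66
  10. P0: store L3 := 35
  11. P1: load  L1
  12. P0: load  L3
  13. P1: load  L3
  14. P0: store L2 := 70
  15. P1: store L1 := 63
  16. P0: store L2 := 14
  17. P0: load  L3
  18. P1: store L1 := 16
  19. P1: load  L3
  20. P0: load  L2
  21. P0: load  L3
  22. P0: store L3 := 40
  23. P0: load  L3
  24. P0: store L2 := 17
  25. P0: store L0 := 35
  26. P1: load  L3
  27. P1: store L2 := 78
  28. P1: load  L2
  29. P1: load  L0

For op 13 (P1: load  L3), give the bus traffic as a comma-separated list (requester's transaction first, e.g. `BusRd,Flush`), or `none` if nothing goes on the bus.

1. P0: load  L3  bus=[BusRd]  L3: P0=E P1=I  mem[L3]=0
2. P1: load  L3  bus=[BusRd]  L3: P0=S P1=S  mem[L3]=0
3. P0: load  L3  bus=[-]  L3: P0=S P1=S  mem[L3]=0
4. P0: load  L0  bus=[BusRd]  L0: P0=E P1=I  mem[L0]=20
5. P0: store L3 := 49  bus=[BusUpgr]  L3: P0=M P1=I  mem[L3]=0
6. P0: load  L0  bus=[-]  L0: P0=E P1=I  mem[L0]=20
7. P1: store L3 := 98  bus=[BusRdX,Flush]  L3: P0=I P1=M  mem[L3]=49
8. P1: store L3 := 41  bus=[-]  L3: P0=I P1=M  mem[L3]=49
9. P0: store L3 := 66  bus=[BusRdX,Flush]  L3: P0=M P1=I  mem[L3]=41
10. P0: store L3 := 35  bus=[-]  L3: P0=M P1=I  mem[L3]=41
11. P1: load  L1  bus=[BusRd]  L1: P0=I P1=E  mem[L1]=30
12. P0: load  L3  bus=[-]  L3: P0=M P1=I  mem[L3]=41
13. P1: load  L3  bus=[BusRd]  L3: P0=O P1=S  mem[L3]=41
14. P0: store L2 := 70  bus=[BusRdX]  L2: P0=M P1=I  mem[L2]=90
15. P1: store L1 := 63  bus=[-]  L1: P0=I P1=M  mem[L1]=30
16. P0: store L2 := 14  bus=[-]  L2: P0=M P1=I  mem[L2]=90
17. P0: load  L3  bus=[-]  L3: P0=O P1=S  mem[L3]=41
18. P1: store L1 := 16  bus=[-]  L1: P0=I P1=M  mem[L1]=30
19. P1: load  L3  bus=[-]  L3: P0=O P1=S  mem[L3]=41
20. P0: load  L2  bus=[-]  L2: P0=M P1=I  mem[L2]=90
21. P0: load  L3  bus=[-]  L3: P0=O P1=S  mem[L3]=41
22. P0: store L3 := 40  bus=[BusUpgr]  L3: P0=M P1=I  mem[L3]=41
23. P0: load  L3  bus=[-]  L3: P0=M P1=I  mem[L3]=41
24. P0: store L2 := 17  bus=[-]  L2: P0=M P1=I  mem[L2]=90
25. P0: store L0 := 35  bus=[-]  L0: P0=M P1=I  mem[L0]=20
26. P1: load  L3  bus=[BusRd]  L3: P0=O P1=S  mem[L3]=41
27. P1: store L2 := 78  bus=[BusRdX,Flush]  L2: P0=I P1=M  mem[L2]=17
28. P1: load  L2  bus=[-]  L2: P0=I P1=M  mem[L2]=17
29. P1: load  L0  bus=[BusRd]  L0: P0=O P1=S  mem[L0]=20

bus = BusRd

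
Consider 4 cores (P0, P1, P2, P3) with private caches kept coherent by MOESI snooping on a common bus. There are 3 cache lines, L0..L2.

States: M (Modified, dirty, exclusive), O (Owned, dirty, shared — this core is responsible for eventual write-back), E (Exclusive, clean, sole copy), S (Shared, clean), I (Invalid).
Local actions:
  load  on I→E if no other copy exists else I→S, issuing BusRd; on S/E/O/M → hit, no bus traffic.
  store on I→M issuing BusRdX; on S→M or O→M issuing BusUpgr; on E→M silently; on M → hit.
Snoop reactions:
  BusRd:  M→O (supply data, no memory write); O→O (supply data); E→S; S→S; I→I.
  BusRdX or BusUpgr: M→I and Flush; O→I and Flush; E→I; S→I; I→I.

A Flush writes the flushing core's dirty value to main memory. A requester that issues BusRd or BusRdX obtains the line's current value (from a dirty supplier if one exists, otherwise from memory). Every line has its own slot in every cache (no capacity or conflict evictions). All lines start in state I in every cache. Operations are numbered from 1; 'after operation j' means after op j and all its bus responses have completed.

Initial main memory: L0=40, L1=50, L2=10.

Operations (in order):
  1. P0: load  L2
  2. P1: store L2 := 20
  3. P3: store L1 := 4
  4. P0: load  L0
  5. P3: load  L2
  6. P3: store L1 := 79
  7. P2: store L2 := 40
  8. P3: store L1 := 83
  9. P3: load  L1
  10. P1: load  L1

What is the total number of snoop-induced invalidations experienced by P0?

  op1 P0: load  L2 → E/I/I/I on L2; bus BusRd; mem=10
  op2 P1: store L2 := 20 → I/M/I/I on L2; bus BusRdX; mem=10
  op3 P3: store L1 := 4 → I/I/I/M on L1; bus BusRdX; mem=50
  op4 P0: load  L0 → E/I/I/I on L0; bus BusRd; mem=40
  op5 P3: load  L2 → I/O/I/S on L2; bus BusRd; mem=10
  op6 P3: store L1 := 79 → I/I/I/M on L1; bus (none); mem=50
  op7 P2: store L2 := 40 → I/I/M/I on L2; bus BusRdX Flush; mem=20
  op8 P3: store L1 := 83 → I/I/I/M on L1; bus (none); mem=50
  op9 P3: load  L1 → I/I/I/M on L1; bus (none); mem=50
  op10 P1: load  L1 → I/S/I/O on L1; bus BusRd; mem=50

invalidations = 1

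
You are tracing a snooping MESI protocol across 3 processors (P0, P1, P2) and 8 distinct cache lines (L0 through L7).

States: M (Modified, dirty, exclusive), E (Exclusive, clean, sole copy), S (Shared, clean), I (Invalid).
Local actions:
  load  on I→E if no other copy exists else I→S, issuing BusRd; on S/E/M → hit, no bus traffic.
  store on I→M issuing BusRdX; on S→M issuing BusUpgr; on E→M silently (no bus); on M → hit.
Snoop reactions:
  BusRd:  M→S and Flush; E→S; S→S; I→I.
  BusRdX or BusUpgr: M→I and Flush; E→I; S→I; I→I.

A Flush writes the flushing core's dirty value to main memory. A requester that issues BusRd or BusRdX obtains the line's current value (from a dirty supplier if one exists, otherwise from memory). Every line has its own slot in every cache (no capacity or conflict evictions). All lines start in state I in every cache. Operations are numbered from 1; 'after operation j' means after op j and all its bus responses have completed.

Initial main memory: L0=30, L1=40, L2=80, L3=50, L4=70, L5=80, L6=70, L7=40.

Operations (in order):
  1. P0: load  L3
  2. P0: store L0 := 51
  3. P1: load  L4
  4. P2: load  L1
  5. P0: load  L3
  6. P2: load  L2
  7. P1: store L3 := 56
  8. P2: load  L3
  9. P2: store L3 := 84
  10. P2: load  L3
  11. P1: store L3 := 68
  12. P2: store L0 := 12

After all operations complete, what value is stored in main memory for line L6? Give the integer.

memory[L6] = 70

step 1: P0: load  L3  ⟶  EII  (L3)  txn=BusRd  M[L3]=50
step 2: P0: store L0 := 51  ⟶  MII  (L0)  txn=BusRdX  M[L0]=30
step 3: P1: load  L4  ⟶  IEI  (L4)  txn=BusRd  M[L4]=70
step 4: P2: load  L1  ⟶  IIE  (L1)  txn=BusRd  M[L1]=40
step 5: P0: load  L3  ⟶  EII  (L3)  txn=∅  M[L3]=50
step 6: P2: load  L2  ⟶  IIE  (L2)  txn=BusRd  M[L2]=80
step 7: P1: store L3 := 56  ⟶  IMI  (L3)  txn=BusRdX  M[L3]=50
step 8: P2: load  L3  ⟶  ISS  (L3)  txn=BusRd+Flush  M[L3]=56
step 9: P2: store L3 := 84  ⟶  IIM  (L3)  txn=BusUpgr  M[L3]=56
step 10: P2: load  L3  ⟶  IIM  (L3)  txn=∅  M[L3]=56
step 11: P1: store L3 := 68  ⟶  IMI  (L3)  txn=BusRdX+Flush  M[L3]=84
step 12: P2: store L0 := 12  ⟶  IIM  (L0)  txn=BusRdX+Flush  M[L0]=51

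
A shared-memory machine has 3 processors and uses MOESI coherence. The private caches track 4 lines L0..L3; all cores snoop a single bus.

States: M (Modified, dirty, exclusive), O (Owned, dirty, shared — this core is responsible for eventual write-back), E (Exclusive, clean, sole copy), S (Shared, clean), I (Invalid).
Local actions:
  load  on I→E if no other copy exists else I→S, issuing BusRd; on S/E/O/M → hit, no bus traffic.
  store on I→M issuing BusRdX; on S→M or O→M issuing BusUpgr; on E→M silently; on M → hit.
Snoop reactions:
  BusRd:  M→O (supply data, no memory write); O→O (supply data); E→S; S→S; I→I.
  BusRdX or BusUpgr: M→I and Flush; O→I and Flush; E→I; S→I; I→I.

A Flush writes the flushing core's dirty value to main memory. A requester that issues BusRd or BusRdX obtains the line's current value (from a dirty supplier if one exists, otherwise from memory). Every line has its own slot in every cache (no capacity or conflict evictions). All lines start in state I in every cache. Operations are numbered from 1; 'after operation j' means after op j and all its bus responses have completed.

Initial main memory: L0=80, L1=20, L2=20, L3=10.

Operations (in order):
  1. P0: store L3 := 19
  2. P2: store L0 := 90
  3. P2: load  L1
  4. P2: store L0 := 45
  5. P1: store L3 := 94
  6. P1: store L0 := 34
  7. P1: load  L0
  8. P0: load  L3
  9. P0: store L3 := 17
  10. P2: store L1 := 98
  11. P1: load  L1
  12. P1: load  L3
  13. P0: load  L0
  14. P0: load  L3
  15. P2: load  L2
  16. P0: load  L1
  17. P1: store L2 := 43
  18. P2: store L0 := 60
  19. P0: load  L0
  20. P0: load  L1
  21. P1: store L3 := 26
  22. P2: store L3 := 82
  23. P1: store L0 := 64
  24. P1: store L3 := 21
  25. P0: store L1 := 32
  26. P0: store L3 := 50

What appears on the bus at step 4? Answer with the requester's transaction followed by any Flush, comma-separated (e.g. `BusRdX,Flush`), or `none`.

bus = none

step 1: P0: store L3 := 19  ⟶  MII  (L3)  txn=BusRdX  M[L3]=10
step 2: P2: store L0 := 90  ⟶  IIM  (L0)  txn=BusRdX  M[L0]=80
step 3: P2: load  L1  ⟶  IIE  (L1)  txn=BusRd  M[L1]=20
step 4: P2: store L0 := 45  ⟶  IIM  (L0)  txn=∅  M[L0]=80
step 5: P1: store L3 := 94  ⟶  IMI  (L3)  txn=BusRdX+Flush  M[L3]=19
step 6: P1: store L0 := 34  ⟶  IMI  (L0)  txn=BusRdX+Flush  M[L0]=45
step 7: P1: load  L0  ⟶  IMI  (L0)  txn=∅  M[L0]=45
step 8: P0: load  L3  ⟶  SOI  (L3)  txn=BusRd  M[L3]=19
step 9: P0: store L3 := 17  ⟶  MII  (L3)  txn=BusUpgr+Flush  M[L3]=94
step 10: P2: store L1 := 98  ⟶  IIM  (L1)  txn=∅  M[L1]=20
step 11: P1: load  L1  ⟶  ISO  (L1)  txn=BusRd  M[L1]=20
step 12: P1: load  L3  ⟶  OSI  (L3)  txn=BusRd  M[L3]=94
step 13: P0: load  L0  ⟶  SOI  (L0)  txn=BusRd  M[L0]=45
step 14: P0: load  L3  ⟶  OSI  (L3)  txn=∅  M[L3]=94
step 15: P2: load  L2  ⟶  IIE  (L2)  txn=BusRd  M[L2]=20
step 16: P0: load  L1  ⟶  SSO  (L1)  txn=BusRd  M[L1]=20
step 17: P1: store L2 := 43  ⟶  IMI  (L2)  txn=BusRdX  M[L2]=20
step 18: P2: store L0 := 60  ⟶  IIM  (L0)  txn=BusRdX+Flush  M[L0]=34
step 19: P0: load  L0  ⟶  SIO  (L0)  txn=BusRd  M[L0]=34
step 20: P0: load  L1  ⟶  SSO  (L1)  txn=∅  M[L1]=20
step 21: P1: store L3 := 26  ⟶  IMI  (L3)  txn=BusUpgr+Flush  M[L3]=17
step 22: P2: store L3 := 82  ⟶  IIM  (L3)  txn=BusRdX+Flush  M[L3]=26
step 23: P1: store L0 := 64  ⟶  IMI  (L0)  txn=BusRdX+Flush  M[L0]=60
step 24: P1: store L3 := 21  ⟶  IMI  (L3)  txn=BusRdX+Flush  M[L3]=82
step 25: P0: store L1 := 32  ⟶  MII  (L1)  txn=BusUpgr+Flush  M[L1]=98
step 26: P0: store L3 := 50  ⟶  MII  (L3)  txn=BusRdX+Flush  M[L3]=21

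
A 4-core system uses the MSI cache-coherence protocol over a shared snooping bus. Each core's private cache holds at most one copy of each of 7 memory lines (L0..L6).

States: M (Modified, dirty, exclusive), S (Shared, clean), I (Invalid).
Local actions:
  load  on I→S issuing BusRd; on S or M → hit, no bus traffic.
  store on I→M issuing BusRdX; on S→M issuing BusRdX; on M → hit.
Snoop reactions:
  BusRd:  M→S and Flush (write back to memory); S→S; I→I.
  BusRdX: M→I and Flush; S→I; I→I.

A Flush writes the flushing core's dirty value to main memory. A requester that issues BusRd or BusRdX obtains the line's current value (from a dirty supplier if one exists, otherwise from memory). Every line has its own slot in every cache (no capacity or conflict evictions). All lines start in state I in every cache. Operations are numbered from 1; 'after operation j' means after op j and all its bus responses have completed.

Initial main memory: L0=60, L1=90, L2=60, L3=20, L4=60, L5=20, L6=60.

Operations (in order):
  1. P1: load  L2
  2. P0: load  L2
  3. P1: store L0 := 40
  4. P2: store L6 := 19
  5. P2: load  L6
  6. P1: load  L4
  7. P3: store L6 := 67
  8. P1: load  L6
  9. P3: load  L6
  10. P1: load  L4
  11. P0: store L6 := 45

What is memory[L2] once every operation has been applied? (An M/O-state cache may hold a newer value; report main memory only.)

memory[L2] = 60

[1] P1: load  L2 | P0:I, P1:S(60), P2:I, P3:I | bus: BusRd
[2] P0: load  L2 | P0:S(60), P1:S(60), P2:I, P3:I | bus: BusRd
[3] P1: store L0 := 40 | P0:I, P1:M(40), P2:I, P3:I | bus: BusRdX
[4] P2: store L6 := 19 | P0:I, P1:I, P2:M(19), P3:I | bus: BusRdX
[5] P2: load  L6 | P0:I, P1:I, P2:M(19), P3:I | bus: none
[6] P1: load  L4 | P0:I, P1:S(60), P2:I, P3:I | bus: BusRd
[7] P3: store L6 := 67 | P0:I, P1:I, P2:I, P3:M(67) | bus: BusRdX,Flush
[8] P1: load  L6 | P0:I, P1:S(67), P2:I, P3:S(67) | bus: BusRd,Flush
[9] P3: load  L6 | P0:I, P1:S(67), P2:I, P3:S(67) | bus: none
[10] P1: load  L4 | P0:I, P1:S(60), P2:I, P3:I | bus: none
[11] P0: store L6 := 45 | P0:M(45), P1:I, P2:I, P3:I | bus: BusRdX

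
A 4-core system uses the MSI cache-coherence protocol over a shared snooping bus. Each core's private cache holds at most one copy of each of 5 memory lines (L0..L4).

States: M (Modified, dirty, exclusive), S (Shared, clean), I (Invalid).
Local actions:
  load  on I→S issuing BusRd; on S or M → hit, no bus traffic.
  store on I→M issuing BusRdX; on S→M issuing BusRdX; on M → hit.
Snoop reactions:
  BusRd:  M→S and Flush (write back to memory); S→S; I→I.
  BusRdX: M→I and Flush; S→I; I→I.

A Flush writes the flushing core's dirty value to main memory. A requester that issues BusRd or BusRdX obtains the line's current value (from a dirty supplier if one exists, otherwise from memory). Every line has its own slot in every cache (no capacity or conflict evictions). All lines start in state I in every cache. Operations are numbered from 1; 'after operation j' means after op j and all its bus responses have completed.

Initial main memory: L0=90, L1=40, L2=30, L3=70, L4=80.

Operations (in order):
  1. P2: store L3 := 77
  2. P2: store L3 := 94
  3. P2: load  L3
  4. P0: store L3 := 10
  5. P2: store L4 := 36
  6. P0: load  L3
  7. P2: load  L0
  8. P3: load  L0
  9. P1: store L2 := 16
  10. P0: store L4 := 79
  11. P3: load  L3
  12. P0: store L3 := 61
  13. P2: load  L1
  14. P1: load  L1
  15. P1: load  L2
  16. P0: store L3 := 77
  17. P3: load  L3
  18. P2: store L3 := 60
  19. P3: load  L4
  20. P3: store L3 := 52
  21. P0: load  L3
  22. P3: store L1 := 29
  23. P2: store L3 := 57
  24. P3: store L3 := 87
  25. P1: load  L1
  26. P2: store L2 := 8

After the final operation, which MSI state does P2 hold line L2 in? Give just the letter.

  op1 P2: store L3 := 77 → I/I/M/I on L3; bus BusRdX; mem=70
  op2 P2: store L3 := 94 → I/I/M/I on L3; bus (none); mem=70
  op3 P2: load  L3 → I/I/M/I on L3; bus (none); mem=70
  op4 P0: store L3 := 10 → M/I/I/I on L3; bus BusRdX Flush; mem=94
  op5 P2: store L4 := 36 → I/I/M/I on L4; bus BusRdX; mem=80
  op6 P0: load  L3 → M/I/I/I on L3; bus (none); mem=94
  op7 P2: load  L0 → I/I/S/I on L0; bus BusRd; mem=90
  op8 P3: load  L0 → I/I/S/S on L0; bus BusRd; mem=90
  op9 P1: store L2 := 16 → I/M/I/I on L2; bus BusRdX; mem=30
  op10 P0: store L4 := 79 → M/I/I/I on L4; bus BusRdX Flush; mem=36
  op11 P3: load  L3 → S/I/I/S on L3; bus BusRd Flush; mem=10
  op12 P0: store L3 := 61 → M/I/I/I on L3; bus BusRdX; mem=10
  op13 P2: load  L1 → I/I/S/I on L1; bus BusRd; mem=40
  op14 P1: load  L1 → I/S/S/I on L1; bus BusRd; mem=40
  op15 P1: load  L2 → I/M/I/I on L2; bus (none); mem=30
  op16 P0: store L3 := 77 → M/I/I/I on L3; bus (none); mem=10
  op17 P3: load  L3 → S/I/I/S on L3; bus BusRd Flush; mem=77
  op18 P2: store L3 := 60 → I/I/M/I on L3; bus BusRdX; mem=77
  op19 P3: load  L4 → S/I/I/S on L4; bus BusRd Flush; mem=79
  op20 P3: store L3 := 52 → I/I/I/M on L3; bus BusRdX Flush; mem=60
  op21 P0: load  L3 → S/I/I/S on L3; bus BusRd Flush; mem=52
  op22 P3: store L1 := 29 → I/I/I/M on L1; bus BusRdX; mem=40
  op23 P2: store L3 := 57 → I/I/M/I on L3; bus BusRdX; mem=52
  op24 P3: store L3 := 87 → I/I/I/M on L3; bus BusRdX Flush; mem=57
  op25 P1: load  L1 → I/S/I/S on L1; bus BusRd Flush; mem=29
  op26 P2: store L2 := 8 → I/I/M/I on L2; bus BusRdX Flush; mem=16

state = M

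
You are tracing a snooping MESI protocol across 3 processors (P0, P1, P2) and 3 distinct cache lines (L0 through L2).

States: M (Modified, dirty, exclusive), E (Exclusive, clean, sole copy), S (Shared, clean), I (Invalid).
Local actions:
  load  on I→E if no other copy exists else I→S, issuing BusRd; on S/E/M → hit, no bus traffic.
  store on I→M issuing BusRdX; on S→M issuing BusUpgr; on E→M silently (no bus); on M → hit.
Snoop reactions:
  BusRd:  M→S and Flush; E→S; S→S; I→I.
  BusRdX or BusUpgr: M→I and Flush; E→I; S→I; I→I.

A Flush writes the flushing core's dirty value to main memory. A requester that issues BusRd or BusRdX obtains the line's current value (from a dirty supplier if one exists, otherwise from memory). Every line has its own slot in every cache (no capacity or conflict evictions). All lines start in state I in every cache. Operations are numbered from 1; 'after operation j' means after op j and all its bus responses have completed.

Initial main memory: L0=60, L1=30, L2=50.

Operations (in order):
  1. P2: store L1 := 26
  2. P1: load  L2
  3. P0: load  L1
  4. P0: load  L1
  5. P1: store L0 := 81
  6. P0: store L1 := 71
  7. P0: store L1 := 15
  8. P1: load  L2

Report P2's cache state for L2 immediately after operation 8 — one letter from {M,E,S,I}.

1. P2: store L1 := 26  bus=[BusRdX]  L1: P0=I P1=I P2=M  mem[L1]=30
2. P1: load  L2  bus=[BusRd]  L2: P0=I P1=E P2=I  mem[L2]=50
3. P0: load  L1  bus=[BusRd,Flush]  L1: P0=S P1=I P2=S  mem[L1]=26
4. P0: load  L1  bus=[-]  L1: P0=S P1=I P2=S  mem[L1]=26
5. P1: store L0 := 81  bus=[BusRdX]  L0: P0=I P1=M P2=I  mem[L0]=60
6. P0: store L1 := 71  bus=[BusUpgr]  L1: P0=M P1=I P2=I  mem[L1]=26
7. P0: store L1 := 15  bus=[-]  L1: P0=M P1=I P2=I  mem[L1]=26
8. P1: load  L2  bus=[-]  L2: P0=I P1=E P2=I  mem[L2]=50

state = I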